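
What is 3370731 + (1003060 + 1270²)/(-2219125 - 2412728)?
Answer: 15612727878583/4631853 ≈ 3.3707e+6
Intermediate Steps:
3370731 + (1003060 + 1270²)/(-2219125 - 2412728) = 3370731 + (1003060 + 1612900)/(-4631853) = 3370731 + 2615960*(-1/4631853) = 3370731 - 2615960/4631853 = 15612727878583/4631853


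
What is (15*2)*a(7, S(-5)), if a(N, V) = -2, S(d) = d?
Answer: -60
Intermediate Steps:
(15*2)*a(7, S(-5)) = (15*2)*(-2) = 30*(-2) = -60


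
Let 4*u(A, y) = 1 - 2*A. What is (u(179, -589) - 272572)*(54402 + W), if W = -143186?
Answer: 24207956420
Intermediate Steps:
u(A, y) = 1/4 - A/2 (u(A, y) = (1 - 2*A)/4 = 1/4 - A/2)
(u(179, -589) - 272572)*(54402 + W) = ((1/4 - 1/2*179) - 272572)*(54402 - 143186) = ((1/4 - 179/2) - 272572)*(-88784) = (-357/4 - 272572)*(-88784) = -1090645/4*(-88784) = 24207956420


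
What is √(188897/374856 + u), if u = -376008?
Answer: I*√13208863280932014/187428 ≈ 613.19*I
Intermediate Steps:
√(188897/374856 + u) = √(188897/374856 - 376008) = √(-140948665951/374856) = I*√13208863280932014/187428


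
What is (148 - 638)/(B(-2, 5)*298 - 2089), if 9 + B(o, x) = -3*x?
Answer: 490/9241 ≈ 0.053025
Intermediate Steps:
B(o, x) = -9 - 3*x
(148 - 638)/(B(-2, 5)*298 - 2089) = (148 - 638)/((-9 - 3*5)*298 - 2089) = -490/((-9 - 15)*298 - 2089) = -490/(-24*298 - 2089) = -490/(-7152 - 2089) = -490/(-9241) = -490*(-1/9241) = 490/9241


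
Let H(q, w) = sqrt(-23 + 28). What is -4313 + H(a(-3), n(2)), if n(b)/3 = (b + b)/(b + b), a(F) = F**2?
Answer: -4313 + sqrt(5) ≈ -4310.8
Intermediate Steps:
n(b) = 3 (n(b) = 3*((b + b)/(b + b)) = 3*((2*b)/((2*b))) = 3*((2*b)*(1/(2*b))) = 3*1 = 3)
H(q, w) = sqrt(5)
-4313 + H(a(-3), n(2)) = -4313 + sqrt(5)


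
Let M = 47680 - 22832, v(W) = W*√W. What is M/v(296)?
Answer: 1553*√74/2738 ≈ 4.8793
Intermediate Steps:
v(W) = W^(3/2)
M = 24848
M/v(296) = 24848/(296^(3/2)) = 24848/((592*√74)) = 24848*(√74/43808) = 1553*√74/2738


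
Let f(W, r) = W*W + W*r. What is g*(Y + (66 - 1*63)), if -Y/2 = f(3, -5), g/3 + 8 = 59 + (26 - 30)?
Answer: 2115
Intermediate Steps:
f(W, r) = W**2 + W*r
g = 141 (g = -24 + 3*(59 + (26 - 30)) = -24 + 3*(59 - 4) = -24 + 3*55 = -24 + 165 = 141)
Y = 12 (Y = -6*(3 - 5) = -6*(-2) = -2*(-6) = 12)
g*(Y + (66 - 1*63)) = 141*(12 + (66 - 1*63)) = 141*(12 + (66 - 63)) = 141*(12 + 3) = 141*15 = 2115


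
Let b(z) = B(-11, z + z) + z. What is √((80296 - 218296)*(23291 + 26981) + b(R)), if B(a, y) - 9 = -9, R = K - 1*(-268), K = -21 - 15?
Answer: 2*I*√1734383942 ≈ 83292.0*I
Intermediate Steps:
K = -36
R = 232 (R = -36 - 1*(-268) = -36 + 268 = 232)
B(a, y) = 0 (B(a, y) = 9 - 9 = 0)
b(z) = z (b(z) = 0 + z = z)
√((80296 - 218296)*(23291 + 26981) + b(R)) = √((80296 - 218296)*(23291 + 26981) + 232) = √(-138000*50272 + 232) = √(-6937536000 + 232) = √(-6937535768) = 2*I*√1734383942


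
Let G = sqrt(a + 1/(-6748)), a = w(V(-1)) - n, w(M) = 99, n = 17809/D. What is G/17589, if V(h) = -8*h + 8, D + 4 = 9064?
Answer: sqrt(1416743769504315)/67208536395 ≈ 0.00056004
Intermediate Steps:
D = 9060 (D = -4 + 9064 = 9060)
V(h) = 8 - 8*h
n = 17809/9060 ≈ 1.9657
a = 879131/9060 (a = 99 - 1*17809/9060 = 99 - 17809/9060 = 879131/9060 ≈ 97.034)
G = sqrt(1416743769504315)/3821055 (G = sqrt(879131/9060 + 1/(-6748)) = sqrt(879131/9060 - 1/6748) = sqrt(370772933/3821055) = sqrt(1416743769504315)/3821055 ≈ 9.8506)
G/17589 = (sqrt(1416743769504315)/3821055)/17589 = (sqrt(1416743769504315)/3821055)*(1/17589) = sqrt(1416743769504315)/67208536395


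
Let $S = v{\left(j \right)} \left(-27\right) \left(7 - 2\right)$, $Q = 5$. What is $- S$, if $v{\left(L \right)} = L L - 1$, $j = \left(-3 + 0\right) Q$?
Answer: $30240$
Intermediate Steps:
$j = -15$ ($j = \left(-3 + 0\right) 5 = \left(-3\right) 5 = -15$)
$v{\left(L \right)} = -1 + L^{2}$ ($v{\left(L \right)} = L^{2} - 1 = -1 + L^{2}$)
$S = -30240$ ($S = \left(-1 + \left(-15\right)^{2}\right) \left(-27\right) \left(7 - 2\right) = \left(-1 + 225\right) \left(-27\right) 5 = 224 \left(-27\right) 5 = \left(-6048\right) 5 = -30240$)
$- S = \left(-1\right) \left(-30240\right) = 30240$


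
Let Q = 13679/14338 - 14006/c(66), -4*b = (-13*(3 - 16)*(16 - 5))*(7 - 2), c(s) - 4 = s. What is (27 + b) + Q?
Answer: -2505016603/1003660 ≈ -2495.9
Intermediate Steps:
c(s) = 4 + s
b = -9295/4 (b = -(-13*(3 - 16)*(16 - 5))*(7 - 2)/4 = -(-(-169)*11)*5/4 = -(-13*(-143))*5/4 = -1859*5/4 = -¼*9295 = -9295/4 ≈ -2323.8)
Q = -99930249/501830 (Q = 13679/14338 - 14006/(4 + 66) = 13679*(1/14338) - 14006/70 = 13679/14338 - 14006*1/70 = 13679/14338 - 7003/35 = -99930249/501830 ≈ -199.13)
(27 + b) + Q = (27 - 9295/4) - 99930249/501830 = -9187/4 - 99930249/501830 = -2505016603/1003660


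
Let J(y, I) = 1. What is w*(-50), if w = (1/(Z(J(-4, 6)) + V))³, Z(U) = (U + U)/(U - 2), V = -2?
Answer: 25/32 ≈ 0.78125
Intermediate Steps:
Z(U) = 2*U/(-2 + U) (Z(U) = (2*U)/(-2 + U) = 2*U/(-2 + U))
w = -1/64 (w = (1/(2*1/(-2 + 1) - 2))³ = (1/(2*1/(-1) - 2))³ = (1/(2*1*(-1) - 2))³ = (1/(-2 - 2))³ = (1/(-4))³ = (-¼)³ = -1/64 ≈ -0.015625)
w*(-50) = -1/64*(-50) = 25/32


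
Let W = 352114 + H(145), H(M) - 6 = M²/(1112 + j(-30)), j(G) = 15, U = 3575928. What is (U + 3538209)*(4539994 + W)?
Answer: 39223321280731911/1127 ≈ 3.4803e+13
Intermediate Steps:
H(M) = 6 + M²/1127 (H(M) = 6 + M²/(1112 + 15) = 6 + M²/1127)
W = 396860265/1127 (W = 352114 + (6 + (1/1127)*145²) = 352114 + (6 + (1/1127)*21025) = 352114 + (6 + 21025/1127) = 352114 + 27787/1127 = 396860265/1127 ≈ 3.5214e+5)
(U + 3538209)*(4539994 + W) = (3575928 + 3538209)*(4539994 + 396860265/1127) = 7114137*(5513433503/1127) = 39223321280731911/1127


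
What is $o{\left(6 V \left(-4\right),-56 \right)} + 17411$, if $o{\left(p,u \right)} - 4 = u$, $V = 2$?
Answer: $17359$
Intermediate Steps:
$o{\left(p,u \right)} = 4 + u$
$o{\left(6 V \left(-4\right),-56 \right)} + 17411 = \left(4 - 56\right) + 17411 = -52 + 17411 = 17359$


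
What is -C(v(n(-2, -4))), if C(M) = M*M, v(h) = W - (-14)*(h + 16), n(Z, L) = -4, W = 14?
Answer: -33124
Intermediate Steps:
v(h) = 238 + 14*h (v(h) = 14 - (-14)*(h + 16) = 14 - (-14)*(16 + h) = 14 - (-224 - 14*h) = 14 + (224 + 14*h) = 238 + 14*h)
C(M) = M²
-C(v(n(-2, -4))) = -(238 + 14*(-4))² = -(238 - 56)² = -1*182² = -1*33124 = -33124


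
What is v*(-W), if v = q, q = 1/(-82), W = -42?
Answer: -21/41 ≈ -0.51220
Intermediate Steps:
q = -1/82 ≈ -0.012195
v = -1/82 ≈ -0.012195
v*(-W) = -(-1)*(-42)/82 = -1/82*42 = -21/41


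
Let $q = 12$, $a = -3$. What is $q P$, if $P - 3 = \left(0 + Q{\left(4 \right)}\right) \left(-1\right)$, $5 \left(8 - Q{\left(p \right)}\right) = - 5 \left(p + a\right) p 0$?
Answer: $-60$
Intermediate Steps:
$Q{\left(p \right)} = 8$ ($Q{\left(p \right)} = 8 - \frac{- 5 \left(p - 3\right) p 0}{5} = 8 - \frac{- 5 \left(-3 + p\right) p 0}{5} = 8 - \frac{\left(15 - 5 p\right) p 0}{5} = 8 - \frac{p \left(15 - 5 p\right) 0}{5} = 8 - 0 = 8 + 0 = 8$)
$P = -5$ ($P = 3 + \left(0 + 8\right) \left(-1\right) = 3 + 8 \left(-1\right) = 3 - 8 = -5$)
$q P = 12 \left(-5\right) = -60$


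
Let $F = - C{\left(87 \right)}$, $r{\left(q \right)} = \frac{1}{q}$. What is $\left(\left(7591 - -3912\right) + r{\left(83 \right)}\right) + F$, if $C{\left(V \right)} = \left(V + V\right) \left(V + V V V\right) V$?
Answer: $- \frac{827487085110}{83} \approx -9.9697 \cdot 10^{9}$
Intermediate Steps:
$C{\left(V \right)} = 2 V^{2} \left(V + V^{3}\right)$ ($C{\left(V \right)} = 2 V \left(V + V^{2} V\right) V = 2 V \left(V + V^{3}\right) V = 2 V^{2} \left(V + V^{3}\right)$)
$F = -9969735420$ ($F = - 2 \cdot 87^{3} \left(1 + 87^{2}\right) = - 2 \cdot 658503 \left(1 + 7569\right) = - 2 \cdot 658503 \cdot 7570 = \left(-1\right) 9969735420 = -9969735420$)
$\left(\left(7591 - -3912\right) + r{\left(83 \right)}\right) + F = \left(\left(7591 - -3912\right) + \frac{1}{83}\right) - 9969735420 = \left(\left(7591 + 3912\right) + \frac{1}{83}\right) - 9969735420 = \left(11503 + \frac{1}{83}\right) - 9969735420 = \frac{954750}{83} - 9969735420 = - \frac{827487085110}{83}$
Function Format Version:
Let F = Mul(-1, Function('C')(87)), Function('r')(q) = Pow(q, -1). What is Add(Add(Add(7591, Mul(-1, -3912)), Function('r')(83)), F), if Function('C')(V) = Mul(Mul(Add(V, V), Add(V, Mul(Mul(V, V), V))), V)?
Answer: Rational(-827487085110, 83) ≈ -9.9697e+9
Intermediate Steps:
Function('C')(V) = Mul(2, Pow(V, 2), Add(V, Pow(V, 3))) (Function('C')(V) = Mul(Mul(Mul(2, V), Add(V, Mul(Pow(V, 2), V))), V) = Mul(Mul(Mul(2, V), Add(V, Pow(V, 3))), V) = Mul(Mul(2, V, Add(V, Pow(V, 3))), V) = Mul(2, Pow(V, 2), Add(V, Pow(V, 3))))
F = -9969735420 (F = Mul(-1, Mul(2, Pow(87, 3), Add(1, Pow(87, 2)))) = Mul(-1, Mul(2, 658503, Add(1, 7569))) = Mul(-1, Mul(2, 658503, 7570)) = Mul(-1, 9969735420) = -9969735420)
Add(Add(Add(7591, Mul(-1, -3912)), Function('r')(83)), F) = Add(Add(Add(7591, Mul(-1, -3912)), Pow(83, -1)), -9969735420) = Add(Add(Add(7591, 3912), Rational(1, 83)), -9969735420) = Add(Add(11503, Rational(1, 83)), -9969735420) = Add(Rational(954750, 83), -9969735420) = Rational(-827487085110, 83)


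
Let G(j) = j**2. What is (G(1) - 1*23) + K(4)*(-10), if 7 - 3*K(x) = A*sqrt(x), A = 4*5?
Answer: 88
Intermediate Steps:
A = 20
K(x) = 7/3 - 20*sqrt(x)/3
(G(1) - 1*23) + K(4)*(-10) = (1**2 - 1*23) + (7/3 - 20*sqrt(4)/3)*(-10) = (1 - 23) + (7/3 - 20/3*2)*(-10) = -22 + (7/3 - 40/3)*(-10) = -22 - 11*(-10) = -22 + 110 = 88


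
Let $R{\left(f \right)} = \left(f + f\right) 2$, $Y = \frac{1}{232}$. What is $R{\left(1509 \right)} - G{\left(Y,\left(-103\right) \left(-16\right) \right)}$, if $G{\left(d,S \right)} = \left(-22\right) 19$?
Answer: $6454$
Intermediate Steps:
$Y = \frac{1}{232} \approx 0.0043103$
$G{\left(d,S \right)} = -418$
$R{\left(f \right)} = 4 f$ ($R{\left(f \right)} = 2 f 2 = 4 f$)
$R{\left(1509 \right)} - G{\left(Y,\left(-103\right) \left(-16\right) \right)} = 4 \cdot 1509 - -418 = 6036 + 418 = 6454$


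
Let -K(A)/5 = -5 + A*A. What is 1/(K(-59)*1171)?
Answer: -1/20351980 ≈ -4.9135e-8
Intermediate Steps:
K(A) = 25 - 5*A² (K(A) = -5*(-5 + A*A) = -5*(-5 + A²) = 25 - 5*A²)
1/(K(-59)*1171) = 1/((25 - 5*(-59)²)*1171) = 1/((25 - 5*3481)*1171) = 1/((25 - 17405)*1171) = 1/(-17380*1171) = 1/(-20351980) = -1/20351980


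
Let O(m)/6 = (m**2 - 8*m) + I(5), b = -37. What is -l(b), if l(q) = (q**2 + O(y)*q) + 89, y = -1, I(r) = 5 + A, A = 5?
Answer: 2760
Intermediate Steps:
I(r) = 10 (I(r) = 5 + 5 = 10)
O(m) = 60 - 48*m + 6*m**2 (O(m) = 6*((m**2 - 8*m) + 10) = 6*(10 + m**2 - 8*m) = 60 - 48*m + 6*m**2)
l(q) = 89 + q**2 + 114*q (l(q) = (q**2 + (60 - 48*(-1) + 6*(-1)**2)*q) + 89 = (q**2 + (60 + 48 + 6*1)*q) + 89 = (q**2 + (60 + 48 + 6)*q) + 89 = (q**2 + 114*q) + 89 = 89 + q**2 + 114*q)
-l(b) = -(89 + (-37)**2 + 114*(-37)) = -(89 + 1369 - 4218) = -1*(-2760) = 2760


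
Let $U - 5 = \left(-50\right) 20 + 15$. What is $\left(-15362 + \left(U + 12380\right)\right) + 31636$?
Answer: $27674$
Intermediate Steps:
$U = -980$ ($U = 5 + \left(\left(-50\right) 20 + 15\right) = 5 + \left(-1000 + 15\right) = 5 - 985 = -980$)
$\left(-15362 + \left(U + 12380\right)\right) + 31636 = \left(-15362 + \left(-980 + 12380\right)\right) + 31636 = \left(-15362 + 11400\right) + 31636 = -3962 + 31636 = 27674$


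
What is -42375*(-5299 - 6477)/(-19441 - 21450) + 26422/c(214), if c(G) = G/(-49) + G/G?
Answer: -12297908918/613365 ≈ -20050.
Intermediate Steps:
c(G) = 1 - G/49 (c(G) = G*(-1/49) + 1 = -G/49 + 1 = 1 - G/49)
-42375*(-5299 - 6477)/(-19441 - 21450) + 26422/c(214) = -42375*(-5299 - 6477)/(-19441 - 21450) + 26422/(1 - 1/49*214) = -42375/((-40891/(-11776))) + 26422/(1 - 214/49) = -42375/((-40891*(-1/11776))) + 26422/(-165/49) = -42375/40891/11776 + 26422*(-49/165) = -42375*11776/40891 - 117698/15 = -499008000/40891 - 117698/15 = -12297908918/613365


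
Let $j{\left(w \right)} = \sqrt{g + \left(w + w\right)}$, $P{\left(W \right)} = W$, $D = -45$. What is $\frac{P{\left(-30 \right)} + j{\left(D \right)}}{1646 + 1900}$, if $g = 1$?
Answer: $- \frac{5}{591} + \frac{i \sqrt{89}}{3546} \approx -0.0084602 + 0.0026605 i$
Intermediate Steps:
$j{\left(w \right)} = \sqrt{1 + 2 w}$ ($j{\left(w \right)} = \sqrt{1 + \left(w + w\right)} = \sqrt{1 + 2 w}$)
$\frac{P{\left(-30 \right)} + j{\left(D \right)}}{1646 + 1900} = \frac{-30 + \sqrt{1 + 2 \left(-45\right)}}{1646 + 1900} = \frac{-30 + \sqrt{1 - 90}}{3546} = \left(-30 + \sqrt{-89}\right) \frac{1}{3546} = \left(-30 + i \sqrt{89}\right) \frac{1}{3546} = - \frac{5}{591} + \frac{i \sqrt{89}}{3546}$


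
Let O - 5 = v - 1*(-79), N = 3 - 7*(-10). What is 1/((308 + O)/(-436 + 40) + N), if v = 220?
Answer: 11/786 ≈ 0.013995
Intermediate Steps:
N = 73 (N = 3 + 70 = 73)
O = 304 (O = 5 + (220 - 1*(-79)) = 5 + (220 + 79) = 5 + 299 = 304)
1/((308 + O)/(-436 + 40) + N) = 1/((308 + 304)/(-436 + 40) + 73) = 1/(612/(-396) + 73) = 1/(612*(-1/396) + 73) = 1/(-17/11 + 73) = 1/(786/11) = 11/786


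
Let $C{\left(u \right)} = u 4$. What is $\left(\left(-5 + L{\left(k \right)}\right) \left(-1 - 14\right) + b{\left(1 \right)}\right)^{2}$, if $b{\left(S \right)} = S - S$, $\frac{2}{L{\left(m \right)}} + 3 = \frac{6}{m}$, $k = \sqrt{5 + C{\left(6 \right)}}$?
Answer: $\frac{187953}{25} + \frac{3464 \sqrt{29}}{25} \approx 8264.3$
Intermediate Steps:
$C{\left(u \right)} = 4 u$
$k = \sqrt{29}$ ($k = \sqrt{5 + 4 \cdot 6} = \sqrt{5 + 24} = \sqrt{29} \approx 5.3852$)
$L{\left(m \right)} = \frac{2}{-3 + \frac{6}{m}}$
$b{\left(S \right)} = 0$
$\left(\left(-5 + L{\left(k \right)}\right) \left(-1 - 14\right) + b{\left(1 \right)}\right)^{2} = \left(\left(-5 - \frac{2 \sqrt{29}}{-6 + 3 \sqrt{29}}\right) \left(-1 - 14\right) + 0\right)^{2} = \left(\left(-5 - \frac{2 \sqrt{29}}{-6 + 3 \sqrt{29}}\right) \left(-15\right) + 0\right)^{2} = \left(\left(75 + \frac{30 \sqrt{29}}{-6 + 3 \sqrt{29}}\right) + 0\right)^{2} = \left(75 + \frac{30 \sqrt{29}}{-6 + 3 \sqrt{29}}\right)^{2}$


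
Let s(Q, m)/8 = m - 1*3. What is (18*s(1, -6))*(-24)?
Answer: 31104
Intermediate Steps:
s(Q, m) = -24 + 8*m (s(Q, m) = 8*(m - 1*3) = 8*(m - 3) = 8*(-3 + m) = -24 + 8*m)
(18*s(1, -6))*(-24) = (18*(-24 + 8*(-6)))*(-24) = (18*(-24 - 48))*(-24) = (18*(-72))*(-24) = -1296*(-24) = 31104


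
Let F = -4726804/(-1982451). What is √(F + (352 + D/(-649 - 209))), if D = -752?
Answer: 30*√3524838672215861/94496831 ≈ 18.848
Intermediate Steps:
F = 4726804/1982451 (F = -4726804*(-1/1982451) = 4726804/1982451 ≈ 2.3843)
√(F + (352 + D/(-649 - 209))) = √(4726804/1982451 + (352 - 752/(-649 - 209))) = √(4726804/1982451 + (352 - 752/(-858))) = √(4726804/1982451 + (352 - 1/858*(-752))) = √(4726804/1982451 + (352 + 376/429)) = √(4726804/1982451 + 151384/429) = √(33571017900/94496831) = 30*√3524838672215861/94496831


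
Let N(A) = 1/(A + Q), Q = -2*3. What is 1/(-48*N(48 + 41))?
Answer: -83/48 ≈ -1.7292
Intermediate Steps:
Q = -6
N(A) = 1/(-6 + A) (N(A) = 1/(A - 6) = 1/(-6 + A))
1/(-48*N(48 + 41)) = 1/(-48/(-6 + (48 + 41))) = 1/(-48/(-6 + 89)) = 1/(-48/83) = -83/48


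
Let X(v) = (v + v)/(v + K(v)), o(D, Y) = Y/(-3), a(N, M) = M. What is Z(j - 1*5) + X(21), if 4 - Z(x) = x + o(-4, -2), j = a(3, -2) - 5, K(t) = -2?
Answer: 1000/57 ≈ 17.544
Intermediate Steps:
o(D, Y) = -Y/3 (o(D, Y) = Y*(-1/3) = -Y/3)
j = -7 (j = -2 - 5 = -7)
Z(x) = 10/3 - x (Z(x) = 4 - (x - 1/3*(-2)) = 4 - (x + 2/3) = 4 - (2/3 + x) = 4 + (-2/3 - x) = 10/3 - x)
X(v) = 2*v/(-2 + v) (X(v) = (v + v)/(v - 2) = (2*v)/(-2 + v) = 2*v/(-2 + v))
Z(j - 1*5) + X(21) = (10/3 - (-7 - 1*5)) + 2*21/(-2 + 21) = (10/3 - (-7 - 5)) + 2*21/19 = (10/3 - 1*(-12)) + 2*21*(1/19) = (10/3 + 12) + 42/19 = 46/3 + 42/19 = 1000/57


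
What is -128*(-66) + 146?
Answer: 8594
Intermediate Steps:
-128*(-66) + 146 = 8448 + 146 = 8594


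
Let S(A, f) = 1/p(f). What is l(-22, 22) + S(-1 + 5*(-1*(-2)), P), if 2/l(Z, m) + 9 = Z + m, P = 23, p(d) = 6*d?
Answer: -89/414 ≈ -0.21498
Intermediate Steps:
l(Z, m) = 2/(-9 + Z + m) (l(Z, m) = 2/(-9 + (Z + m)) = 2/(-9 + Z + m))
S(A, f) = 1/(6*f)
l(-22, 22) + S(-1 + 5*(-1*(-2)), P) = 2/(-9 - 22 + 22) + (⅙)/23 = 2/(-9) + (⅙)*(1/23) = 2*(-⅑) + 1/138 = -2/9 + 1/138 = -89/414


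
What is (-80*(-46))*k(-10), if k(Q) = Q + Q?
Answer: -73600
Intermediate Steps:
k(Q) = 2*Q
(-80*(-46))*k(-10) = (-80*(-46))*(2*(-10)) = 3680*(-20) = -73600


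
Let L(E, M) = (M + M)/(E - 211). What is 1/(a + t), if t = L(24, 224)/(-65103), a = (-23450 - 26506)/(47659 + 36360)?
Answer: -44472575433/26440858348 ≈ -1.6820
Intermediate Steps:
L(E, M) = 2*M/(-211 + E) (L(E, M) = (2*M)/(-211 + E) = 2*M/(-211 + E))
a = -2172/3653 (a = -49956/84019 = -49956*1/84019 = -2172/3653 ≈ -0.59458)
t = 448/12174261 (t = (2*224/(-211 + 24))/(-65103) = (2*224/(-187))*(-1/65103) = (2*224*(-1/187))*(-1/65103) = -448/187*(-1/65103) = 448/12174261 ≈ 3.6799e-5)
1/(a + t) = 1/(-2172/3653 + 448/12174261) = 1/(-26440858348/44472575433) = -44472575433/26440858348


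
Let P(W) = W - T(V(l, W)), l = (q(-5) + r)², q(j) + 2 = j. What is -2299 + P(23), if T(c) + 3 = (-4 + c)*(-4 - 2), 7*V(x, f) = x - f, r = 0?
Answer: -15923/7 ≈ -2274.7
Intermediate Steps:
q(j) = -2 + j
l = 49 (l = ((-2 - 5) + 0)² = (-7 + 0)² = (-7)² = 49)
V(x, f) = -f/7 + x/7 (V(x, f) = (x - f)/7 = -f/7 + x/7)
T(c) = 21 - 6*c (T(c) = -3 + (-4 + c)*(-4 - 2) = -3 + (-4 + c)*(-6) = -3 + (24 - 6*c) = 21 - 6*c)
P(W) = 21 + W/7 (P(W) = W - (21 - 6*(-W/7 + (⅐)*49)) = W - (21 - 6*(-W/7 + 7)) = W - (21 - 6*(7 - W/7)) = W - (21 + (-42 + 6*W/7)) = W - (-21 + 6*W/7) = W + (21 - 6*W/7) = 21 + W/7)
-2299 + P(23) = -2299 + (21 + (⅐)*23) = -2299 + (21 + 23/7) = -2299 + 170/7 = -15923/7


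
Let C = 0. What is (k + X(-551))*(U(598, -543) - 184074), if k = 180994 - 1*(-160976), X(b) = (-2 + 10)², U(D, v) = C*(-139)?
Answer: -62959566516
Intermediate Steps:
U(D, v) = 0 (U(D, v) = 0*(-139) = 0)
X(b) = 64 (X(b) = 8² = 64)
k = 341970 (k = 180994 + 160976 = 341970)
(k + X(-551))*(U(598, -543) - 184074) = (341970 + 64)*(0 - 184074) = 342034*(-184074) = -62959566516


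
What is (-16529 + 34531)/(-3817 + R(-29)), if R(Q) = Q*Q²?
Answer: -9001/14103 ≈ -0.63823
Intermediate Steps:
R(Q) = Q³
(-16529 + 34531)/(-3817 + R(-29)) = (-16529 + 34531)/(-3817 + (-29)³) = 18002/(-3817 - 24389) = 18002/(-28206) = 18002*(-1/28206) = -9001/14103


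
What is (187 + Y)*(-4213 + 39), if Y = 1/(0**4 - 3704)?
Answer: -1445554289/1852 ≈ -7.8054e+5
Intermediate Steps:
Y = -1/3704 (Y = 1/(0 - 3704) = 1/(-3704) = -1/3704 ≈ -0.00026998)
(187 + Y)*(-4213 + 39) = (187 - 1/3704)*(-4213 + 39) = (692647/3704)*(-4174) = -1445554289/1852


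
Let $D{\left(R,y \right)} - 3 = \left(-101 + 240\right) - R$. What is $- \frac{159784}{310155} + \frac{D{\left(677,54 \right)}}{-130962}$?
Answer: $- \frac{300865207}{588674190} \approx -0.51109$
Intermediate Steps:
$D{\left(R,y \right)} = 142 - R$ ($D{\left(R,y \right)} = 3 - \left(-139 + R\right) = 142 - R$)
$- \frac{159784}{310155} + \frac{D{\left(677,54 \right)}}{-130962} = - \frac{159784}{310155} + \frac{142 - 677}{-130962} = \left(-159784\right) \frac{1}{310155} + \left(142 - 677\right) \left(- \frac{1}{130962}\right) = - \frac{159784}{310155} - - \frac{535}{130962} = - \frac{159784}{310155} + \frac{535}{130962} = - \frac{300865207}{588674190}$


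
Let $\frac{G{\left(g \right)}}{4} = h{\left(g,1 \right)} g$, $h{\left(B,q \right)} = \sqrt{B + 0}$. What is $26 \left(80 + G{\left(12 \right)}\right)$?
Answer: $2080 + 2496 \sqrt{3} \approx 6403.2$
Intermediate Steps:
$h{\left(B,q \right)} = \sqrt{B}$
$G{\left(g \right)} = 4 g^{\frac{3}{2}}$ ($G{\left(g \right)} = 4 \sqrt{g} g = 4 g^{\frac{3}{2}}$)
$26 \left(80 + G{\left(12 \right)}\right) = 26 \left(80 + 4 \cdot 12^{\frac{3}{2}}\right) = 26 \left(80 + 4 \cdot 24 \sqrt{3}\right) = 26 \left(80 + 96 \sqrt{3}\right) = 2080 + 2496 \sqrt{3}$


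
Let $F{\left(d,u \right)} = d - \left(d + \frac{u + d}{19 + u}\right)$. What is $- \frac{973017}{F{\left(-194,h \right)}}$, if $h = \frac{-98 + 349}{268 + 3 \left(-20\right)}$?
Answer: $- \frac{1363196817}{13367} \approx -1.0198 \cdot 10^{5}$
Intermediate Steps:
$h = \frac{251}{208}$ ($h = \frac{251}{268 - 60} = \frac{251}{208} \approx 1.2067$)
$F{\left(d,u \right)} = - \frac{d + u}{19 + u}$ ($F{\left(d,u \right)} = d - \left(d + \frac{d + u}{19 + u}\right) = - \frac{d + u}{19 + u}$)
$- \frac{973017}{F{\left(-194,h \right)}} = - \frac{973017}{\frac{1}{19 + \frac{251}{208}} \left(\left(-1\right) \left(-194\right) - \frac{251}{208}\right)} = - \frac{973017}{\frac{1}{\frac{4203}{208}} \left(194 - \frac{251}{208}\right)} = - \frac{973017}{\frac{208}{4203} \cdot \frac{40101}{208}} = - \frac{973017}{\frac{13367}{1401}} = \left(-973017\right) \frac{1401}{13367} = - \frac{1363196817}{13367}$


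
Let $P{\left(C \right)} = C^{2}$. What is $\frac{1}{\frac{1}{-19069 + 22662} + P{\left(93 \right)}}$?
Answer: $\frac{3593}{31075858} \approx 0.00011562$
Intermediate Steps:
$\frac{1}{\frac{1}{-19069 + 22662} + P{\left(93 \right)}} = \frac{1}{\frac{1}{-19069 + 22662} + 93^{2}} = \frac{1}{\frac{1}{3593} + 8649} = \frac{1}{\frac{31075858}{3593}} = \frac{3593}{31075858}$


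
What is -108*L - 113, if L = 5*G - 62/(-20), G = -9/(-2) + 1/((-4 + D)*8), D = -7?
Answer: -315883/110 ≈ -2871.7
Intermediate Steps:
G = 395/88 (G = -9/(-2) + 1/(-4 - 7*8) = -9*(-1/2) + (1/8)/(-11) = 9/2 - 1/11*1/8 = 9/2 - 1/88 = 395/88 ≈ 4.4886)
L = 11239/440 (L = 5*(395/88) - 62/(-20) = 1975/88 - 62*(-1/20) = 1975/88 + 31/10 = 11239/440 ≈ 25.543)
-108*L - 113 = -108*11239/440 - 113 = -303453/110 - 113 = -315883/110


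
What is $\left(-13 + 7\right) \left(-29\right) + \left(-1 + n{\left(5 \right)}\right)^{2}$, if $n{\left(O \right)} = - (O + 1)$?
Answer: $223$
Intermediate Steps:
$n{\left(O \right)} = -1 - O$ ($n{\left(O \right)} = - (1 + O) = -1 - O$)
$\left(-13 + 7\right) \left(-29\right) + \left(-1 + n{\left(5 \right)}\right)^{2} = \left(-13 + 7\right) \left(-29\right) + \left(-1 - 6\right)^{2} = \left(-6\right) \left(-29\right) + \left(-1 - 6\right)^{2} = 174 + \left(-1 - 6\right)^{2} = 174 + \left(-7\right)^{2} = 174 + 49 = 223$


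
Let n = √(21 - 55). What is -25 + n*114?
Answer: -25 + 114*I*√34 ≈ -25.0 + 664.73*I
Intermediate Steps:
n = I*√34 (n = √(-34) = I*√34 ≈ 5.8309*I)
-25 + n*114 = -25 + (I*√34)*114 = -25 + 114*I*√34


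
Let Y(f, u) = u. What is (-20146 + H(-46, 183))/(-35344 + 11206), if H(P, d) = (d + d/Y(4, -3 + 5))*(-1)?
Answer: 40841/48276 ≈ 0.84599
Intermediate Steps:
H(P, d) = -3*d/2 (H(P, d) = (d + d/(-3 + 5))*(-1) = (d + d/2)*(-1) = (3*d/2)*(-1) = -3*d/2)
(-20146 + H(-46, 183))/(-35344 + 11206) = (-20146 - 3/2*183)/(-35344 + 11206) = (-20146 - 549/2)/(-24138) = -40841/2*(-1/24138) = 40841/48276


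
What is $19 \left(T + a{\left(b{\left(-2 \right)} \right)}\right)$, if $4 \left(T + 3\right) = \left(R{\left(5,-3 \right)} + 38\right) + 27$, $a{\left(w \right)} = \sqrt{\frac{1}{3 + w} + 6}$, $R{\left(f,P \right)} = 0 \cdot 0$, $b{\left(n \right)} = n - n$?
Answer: $\frac{1007}{4} + \frac{19 \sqrt{57}}{3} \approx 299.57$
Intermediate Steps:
$b{\left(n \right)} = 0$
$R{\left(f,P \right)} = 0$
$a{\left(w \right)} = \sqrt{6 + \frac{1}{3 + w}}$
$T = \frac{53}{4}$ ($T = -3 + \frac{\left(0 + 38\right) + 27}{4} = -3 + \frac{38 + 27}{4} = -3 + \frac{1}{4} \cdot 65 = -3 + \frac{65}{4} = \frac{53}{4} \approx 13.25$)
$19 \left(T + a{\left(b{\left(-2 \right)} \right)}\right) = 19 \left(\frac{53}{4} + \sqrt{\frac{19 + 6 \cdot 0}{3 + 0}}\right) = 19 \left(\frac{53}{4} + \sqrt{\frac{19 + 0}{3}}\right) = 19 \left(\frac{53}{4} + \sqrt{\frac{1}{3} \cdot 19}\right) = 19 \left(\frac{53}{4} + \sqrt{\frac{19}{3}}\right) = 19 \left(\frac{53}{4} + \frac{\sqrt{57}}{3}\right) = \frac{1007}{4} + \frac{19 \sqrt{57}}{3}$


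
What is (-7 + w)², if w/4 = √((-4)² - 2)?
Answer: 273 - 56*√14 ≈ 63.467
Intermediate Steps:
w = 4*√14 (w = 4*√((-4)² - 2) = 4*√(16 - 2) = 4*√14 ≈ 14.967)
(-7 + w)² = (-7 + 4*√14)²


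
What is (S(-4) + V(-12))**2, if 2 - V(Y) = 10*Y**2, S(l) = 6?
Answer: 2050624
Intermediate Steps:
V(Y) = 2 - 10*Y**2
(S(-4) + V(-12))**2 = (6 + (2 - 10*(-12)**2))**2 = (6 + (2 - 10*144))**2 = (6 + (2 - 1440))**2 = (6 - 1438)**2 = (-1432)**2 = 2050624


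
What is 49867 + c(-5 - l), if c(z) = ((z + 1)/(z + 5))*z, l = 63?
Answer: 3137065/63 ≈ 49795.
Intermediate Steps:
c(z) = z*(1 + z)/(5 + z) (c(z) = ((1 + z)/(5 + z))*z = z*(1 + z)/(5 + z))
49867 + c(-5 - l) = 49867 + (-5 - 1*63)*(1 + (-5 - 1*63))/(5 + (-5 - 1*63)) = 49867 + (-5 - 63)*(1 + (-5 - 63))/(5 + (-5 - 63)) = 49867 - 68*(1 - 68)/(5 - 68) = 49867 - 68*(-67)/(-63) = 49867 - 68*(-1/63)*(-67) = 49867 - 4556/63 = 3137065/63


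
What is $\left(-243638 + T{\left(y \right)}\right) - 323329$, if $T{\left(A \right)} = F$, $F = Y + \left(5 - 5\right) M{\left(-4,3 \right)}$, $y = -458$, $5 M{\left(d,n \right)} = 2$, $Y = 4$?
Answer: $-566963$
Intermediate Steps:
$M{\left(d,n \right)} = \frac{2}{5}$ ($M{\left(d,n \right)} = \frac{1}{5} \cdot 2 = \frac{2}{5}$)
$F = 4$ ($F = 4 + \left(5 - 5\right) \frac{2}{5} = 4 + 0 \cdot \frac{2}{5} = 4 + 0 = 4$)
$T{\left(A \right)} = 4$
$\left(-243638 + T{\left(y \right)}\right) - 323329 = \left(-243638 + 4\right) - 323329 = -243634 - 323329 = -566963$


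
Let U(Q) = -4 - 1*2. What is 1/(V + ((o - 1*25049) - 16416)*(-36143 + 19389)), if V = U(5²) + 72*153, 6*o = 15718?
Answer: 3/1952477174 ≈ 1.5365e-9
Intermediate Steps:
U(Q) = -6 (U(Q) = -4 - 2 = -6)
o = 7859/3 (o = (⅙)*15718 = 7859/3 ≈ 2619.7)
V = 11010 (V = -6 + 72*153 = -6 + 11016 = 11010)
1/(V + ((o - 1*25049) - 16416)*(-36143 + 19389)) = 1/(11010 + ((7859/3 - 1*25049) - 16416)*(-36143 + 19389)) = 1/(11010 + ((7859/3 - 25049) - 16416)*(-16754)) = 1/(11010 + (-67288/3 - 16416)*(-16754)) = 1/(11010 - 116536/3*(-16754)) = 1/(11010 + 1952444144/3) = 1/(1952477174/3) = 3/1952477174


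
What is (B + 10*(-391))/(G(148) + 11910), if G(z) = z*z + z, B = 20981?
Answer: 17071/33962 ≈ 0.50265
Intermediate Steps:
G(z) = z + z² (G(z) = z² + z = z + z²)
(B + 10*(-391))/(G(148) + 11910) = (20981 + 10*(-391))/(148*(1 + 148) + 11910) = (20981 - 3910)/(148*149 + 11910) = 17071/(22052 + 11910) = 17071/33962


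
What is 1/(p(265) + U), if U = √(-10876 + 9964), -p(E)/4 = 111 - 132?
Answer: 7/664 - I*√57/1992 ≈ 0.010542 - 0.0037901*I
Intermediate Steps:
p(E) = 84 (p(E) = -4*(111 - 132) = -4*(-21) = 84)
U = 4*I*√57 (U = √(-912) = 4*I*√57 ≈ 30.199*I)
1/(p(265) + U) = 1/(84 + 4*I*√57)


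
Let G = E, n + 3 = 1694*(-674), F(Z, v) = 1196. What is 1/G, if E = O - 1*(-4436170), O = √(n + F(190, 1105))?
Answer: 4436170/19679605409463 - I*√1140563/19679605409463 ≈ 2.2542e-7 - 5.4268e-11*I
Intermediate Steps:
n = -1141759 (n = -3 + 1694*(-674) = -3 - 1141756 = -1141759)
O = I*√1140563 (O = √(-1141759 + 1196) = √(-1140563) = I*√1140563 ≈ 1068.0*I)
E = 4436170 + I*√1140563 (E = I*√1140563 - 1*(-4436170) = I*√1140563 + 4436170 = 4436170 + I*√1140563 ≈ 4.4362e+6 + 1068.0*I)
G = 4436170 + I*√1140563 ≈ 4.4362e+6 + 1068.0*I
1/G = 1/(4436170 + I*√1140563)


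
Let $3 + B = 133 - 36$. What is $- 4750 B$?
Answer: $-446500$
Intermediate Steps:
$B = 94$ ($B = -3 + \left(133 - 36\right) = -3 + 97 = 94$)
$- 4750 B = \left(-4750\right) 94 = -446500$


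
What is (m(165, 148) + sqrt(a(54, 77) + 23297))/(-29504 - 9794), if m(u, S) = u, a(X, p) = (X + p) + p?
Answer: -165/39298 - sqrt(23505)/39298 ≈ -0.0081000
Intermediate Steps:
a(X, p) = X + 2*p
(m(165, 148) + sqrt(a(54, 77) + 23297))/(-29504 - 9794) = (165 + sqrt((54 + 2*77) + 23297))/(-29504 - 9794) = (165 + sqrt((54 + 154) + 23297))/(-39298) = (165 + sqrt(208 + 23297))*(-1/39298) = (165 + sqrt(23505))*(-1/39298) = -165/39298 - sqrt(23505)/39298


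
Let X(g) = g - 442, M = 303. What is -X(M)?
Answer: 139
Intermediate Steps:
X(g) = -442 + g
-X(M) = -(-442 + 303) = -1*(-139) = 139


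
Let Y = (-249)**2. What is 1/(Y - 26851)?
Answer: 1/35150 ≈ 2.8449e-5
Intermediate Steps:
Y = 62001
1/(Y - 26851) = 1/(62001 - 26851) = 1/35150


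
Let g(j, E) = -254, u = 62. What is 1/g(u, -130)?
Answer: -1/254 ≈ -0.0039370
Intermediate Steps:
1/g(u, -130) = 1/(-254) = -1/254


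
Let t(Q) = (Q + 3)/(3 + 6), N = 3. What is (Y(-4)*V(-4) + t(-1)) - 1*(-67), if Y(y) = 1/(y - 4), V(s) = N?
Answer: 4813/72 ≈ 66.847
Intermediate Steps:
V(s) = 3
t(Q) = ⅓ + Q/9 (t(Q) = (3 + Q)/9 = (3 + Q)*(⅑) = ⅓ + Q/9)
Y(y) = 1/(-4 + y)
(Y(-4)*V(-4) + t(-1)) - 1*(-67) = (3/(-4 - 4) + (⅓ + (⅑)*(-1))) - 1*(-67) = (3/(-8) + (⅓ - ⅑)) + 67 = (-⅛*3 + 2/9) + 67 = (-3/8 + 2/9) + 67 = -11/72 + 67 = 4813/72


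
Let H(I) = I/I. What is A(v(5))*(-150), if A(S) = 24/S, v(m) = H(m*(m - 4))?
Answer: -3600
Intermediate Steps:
H(I) = 1
v(m) = 1
A(v(5))*(-150) = (24/1)*(-150) = (24*1)*(-150) = 24*(-150) = -3600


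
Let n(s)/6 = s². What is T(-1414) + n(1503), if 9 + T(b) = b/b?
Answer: 13554046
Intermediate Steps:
T(b) = -8 (T(b) = -9 + b/b = -9 + 1 = -8)
n(s) = 6*s²
T(-1414) + n(1503) = -8 + 6*1503² = -8 + 6*2259009 = -8 + 13554054 = 13554046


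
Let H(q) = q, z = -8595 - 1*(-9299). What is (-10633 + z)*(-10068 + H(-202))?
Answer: 101970830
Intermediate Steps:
z = 704 (z = -8595 + 9299 = 704)
(-10633 + z)*(-10068 + H(-202)) = (-10633 + 704)*(-10068 - 202) = -9929*(-10270) = 101970830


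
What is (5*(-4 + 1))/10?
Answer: -3/2 ≈ -1.5000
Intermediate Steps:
(5*(-4 + 1))/10 = (5*(-3))*(⅒) = -15*⅒ = -3/2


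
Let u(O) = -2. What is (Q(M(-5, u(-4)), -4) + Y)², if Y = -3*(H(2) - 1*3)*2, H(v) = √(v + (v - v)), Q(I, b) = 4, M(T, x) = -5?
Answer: 556 - 264*√2 ≈ 182.65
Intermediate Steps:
H(v) = √v (H(v) = √(v + 0) = √v)
Y = 18 - 6*√2 (Y = -3*(√2 - 1*3)*2 = -3*(√2 - 3)*2 = -3*(-3 + √2)*2 = -3*(-6 + 2*√2) = 18 - 6*√2 ≈ 9.5147)
(Q(M(-5, u(-4)), -4) + Y)² = (4 + (18 - 6*√2))² = (22 - 6*√2)²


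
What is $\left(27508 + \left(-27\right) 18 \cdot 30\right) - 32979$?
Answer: $-20051$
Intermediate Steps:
$\left(27508 + \left(-27\right) 18 \cdot 30\right) - 32979 = \left(27508 - 14580\right) - 32979 = 12928 - 32979 = -20051$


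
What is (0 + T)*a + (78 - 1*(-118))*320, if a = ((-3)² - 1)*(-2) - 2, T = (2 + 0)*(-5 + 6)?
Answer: 62684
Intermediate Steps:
T = 2 (T = 2*1 = 2)
a = -18 (a = (9 - 1)*(-2) - 2 = 8*(-2) - 2 = -16 - 2 = -18)
(0 + T)*a + (78 - 1*(-118))*320 = (0 + 2)*(-18) + (78 - 1*(-118))*320 = 2*(-18) + (78 + 118)*320 = -36 + 196*320 = -36 + 62720 = 62684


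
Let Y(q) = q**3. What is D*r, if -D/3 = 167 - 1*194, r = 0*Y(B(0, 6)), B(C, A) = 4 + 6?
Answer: 0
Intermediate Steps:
B(C, A) = 10
r = 0 (r = 0*10**3 = 0*1000 = 0)
D = 81 (D = -3*(167 - 1*194) = -3*(167 - 194) = -3*(-27) = 81)
D*r = 81*0 = 0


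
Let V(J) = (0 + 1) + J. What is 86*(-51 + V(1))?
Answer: -4214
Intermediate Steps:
V(J) = 1 + J
86*(-51 + V(1)) = 86*(-51 + (1 + 1)) = 86*(-51 + 2) = 86*(-49) = -4214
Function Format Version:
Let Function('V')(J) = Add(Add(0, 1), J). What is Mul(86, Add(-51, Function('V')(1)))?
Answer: -4214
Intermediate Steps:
Function('V')(J) = Add(1, J)
Mul(86, Add(-51, Function('V')(1))) = Mul(86, Add(-51, Add(1, 1))) = Mul(86, Add(-51, 2)) = Mul(86, -49) = -4214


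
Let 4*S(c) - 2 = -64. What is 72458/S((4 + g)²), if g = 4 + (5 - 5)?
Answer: -144916/31 ≈ -4674.7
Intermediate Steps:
g = 4 (g = 4 + 0 = 4)
S(c) = -31/2 (S(c) = ½ + (¼)*(-64) = ½ - 16 = -31/2)
72458/S((4 + g)²) = 72458/(-31/2) = 72458*(-2/31) = -144916/31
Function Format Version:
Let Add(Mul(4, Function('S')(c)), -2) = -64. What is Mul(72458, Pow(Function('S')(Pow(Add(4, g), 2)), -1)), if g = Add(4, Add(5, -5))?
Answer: Rational(-144916, 31) ≈ -4674.7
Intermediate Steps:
g = 4 (g = Add(4, 0) = 4)
Function('S')(c) = Rational(-31, 2) (Function('S')(c) = Add(Rational(1, 2), Mul(Rational(1, 4), -64)) = Add(Rational(1, 2), -16) = Rational(-31, 2))
Mul(72458, Pow(Function('S')(Pow(Add(4, g), 2)), -1)) = Mul(72458, Pow(Rational(-31, 2), -1)) = Mul(72458, Rational(-2, 31)) = Rational(-144916, 31)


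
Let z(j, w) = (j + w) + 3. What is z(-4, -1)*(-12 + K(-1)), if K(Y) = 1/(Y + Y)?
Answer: 25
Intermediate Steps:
z(j, w) = 3 + j + w
K(Y) = 1/(2*Y)
z(-4, -1)*(-12 + K(-1)) = (3 - 4 - 1)*(-12 + (½)/(-1)) = -2*(-12 + (½)*(-1)) = -2*(-12 - ½) = -2*(-25/2) = 25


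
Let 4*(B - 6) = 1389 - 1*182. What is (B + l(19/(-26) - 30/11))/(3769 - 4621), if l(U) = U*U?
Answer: -3268855/8711274 ≈ -0.37524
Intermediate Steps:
B = 1231/4 (B = 6 + (1389 - 1*182)/4 = 6 + (1389 - 182)/4 = 6 + (1/4)*1207 = 6 + 1207/4 = 1231/4 ≈ 307.75)
l(U) = U**2
(B + l(19/(-26) - 30/11))/(3769 - 4621) = (1231/4 + (19/(-26) - 30/11)**2)/(3769 - 4621) = (1231/4 + (19*(-1/26) - 30*1/11)**2)/(-852) = (1231/4 + (-19/26 - 30/11)**2)*(-1/852) = (1231/4 + (-989/286)**2)*(-1/852) = (1231/4 + 978121/81796)*(-1/852) = (6537710/20449)*(-1/852) = -3268855/8711274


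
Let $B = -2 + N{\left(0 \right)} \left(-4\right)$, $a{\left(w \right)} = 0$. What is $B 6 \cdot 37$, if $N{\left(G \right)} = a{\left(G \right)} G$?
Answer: $-444$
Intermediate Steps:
$N{\left(G \right)} = 0$ ($N{\left(G \right)} = 0 G = 0$)
$B = -2$ ($B = -2 + 0 \left(-4\right) = -2 + 0 = -2$)
$B 6 \cdot 37 = \left(-2\right) 6 \cdot 37 = \left(-12\right) 37 = -444$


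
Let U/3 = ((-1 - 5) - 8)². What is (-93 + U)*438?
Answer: 216810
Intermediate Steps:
U = 588 (U = 3*((-1 - 5) - 8)² = 3*(-6 - 8)² = 3*(-14)² = 3*196 = 588)
(-93 + U)*438 = (-93 + 588)*438 = 495*438 = 216810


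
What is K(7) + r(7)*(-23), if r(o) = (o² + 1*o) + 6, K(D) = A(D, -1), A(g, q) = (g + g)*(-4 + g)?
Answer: -1384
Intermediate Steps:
A(g, q) = 2*g*(-4 + g) (A(g, q) = (2*g)*(-4 + g) = 2*g*(-4 + g))
K(D) = 2*D*(-4 + D)
r(o) = 6 + o + o² (r(o) = (o² + o) + 6 = (o + o²) + 6 = 6 + o + o²)
K(7) + r(7)*(-23) = 2*7*(-4 + 7) + (6 + 7 + 7²)*(-23) = 2*7*3 + (6 + 7 + 49)*(-23) = 42 + 62*(-23) = 42 - 1426 = -1384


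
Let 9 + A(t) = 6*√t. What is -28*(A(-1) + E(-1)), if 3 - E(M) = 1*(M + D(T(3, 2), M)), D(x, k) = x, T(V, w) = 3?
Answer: 224 - 168*I ≈ 224.0 - 168.0*I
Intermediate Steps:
A(t) = -9 + 6*√t
E(M) = -M (E(M) = 3 - (M + 3) = 3 - (3 + M) = 3 + (-3 - M) = -M)
-28*(A(-1) + E(-1)) = -28*((-9 + 6*√(-1)) - 1*(-1)) = -28*((-9 + 6*I) + 1) = -28*(-8 + 6*I) = 224 - 168*I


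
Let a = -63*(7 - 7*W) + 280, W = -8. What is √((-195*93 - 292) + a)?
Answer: 2*I*√5529 ≈ 148.71*I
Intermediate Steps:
a = -3689 (a = -63*(7 - 7*(-8)) + 280 = -63*(7 + 56) + 280 = -63*63 + 280 = -3969 + 280 = -3689)
√((-195*93 - 292) + a) = √((-195*93 - 292) - 3689) = √((-18135 - 292) - 3689) = √(-18427 - 3689) = √(-22116) = 2*I*√5529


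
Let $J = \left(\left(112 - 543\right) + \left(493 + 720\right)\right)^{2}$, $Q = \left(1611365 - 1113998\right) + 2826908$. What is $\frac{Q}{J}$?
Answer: $\frac{3324275}{611524} \approx 5.4361$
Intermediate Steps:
$Q = 3324275$ ($Q = 497367 + 2826908 = 3324275$)
$J = 611524$ ($J = \left(\left(112 - 543\right) + 1213\right)^{2} = \left(-431 + 1213\right)^{2} = 782^{2} = 611524$)
$\frac{Q}{J} = \frac{3324275}{611524}$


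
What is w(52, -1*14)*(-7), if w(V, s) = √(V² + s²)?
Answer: -70*√29 ≈ -376.96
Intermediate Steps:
w(52, -1*14)*(-7) = √(52² + (-1*14)²)*(-7) = √(2704 + (-14)²)*(-7) = √(2704 + 196)*(-7) = √2900*(-7) = (10*√29)*(-7) = -70*√29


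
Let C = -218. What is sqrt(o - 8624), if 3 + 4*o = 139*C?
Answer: I*sqrt(64801)/2 ≈ 127.28*I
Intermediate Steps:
o = -30305/4 (o = -3/4 + (139*(-218))/4 = -3/4 + (1/4)*(-30302) = -3/4 - 15151/2 = -30305/4 ≈ -7576.3)
sqrt(o - 8624) = sqrt(-30305/4 - 8624) = sqrt(-64801/4) = I*sqrt(64801)/2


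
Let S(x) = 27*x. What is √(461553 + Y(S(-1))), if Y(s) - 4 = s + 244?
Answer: √461774 ≈ 679.54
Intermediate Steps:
Y(s) = 248 + s (Y(s) = 4 + (s + 244) = 4 + (244 + s) = 248 + s)
√(461553 + Y(S(-1))) = √(461553 + (248 + 27*(-1))) = √(461553 + (248 - 27)) = √(461553 + 221) = √461774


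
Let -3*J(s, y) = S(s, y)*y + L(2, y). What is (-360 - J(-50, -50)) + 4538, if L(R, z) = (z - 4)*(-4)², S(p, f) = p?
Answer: 14170/3 ≈ 4723.3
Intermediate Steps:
L(R, z) = -64 + 16*z (L(R, z) = (-4 + z)*16 = -64 + 16*z)
J(s, y) = 64/3 - 16*y/3 - s*y/3 (J(s, y) = -(s*y + (-64 + 16*y))/3 = -(-64 + 16*y + s*y)/3 = 64/3 - 16*y/3 - s*y/3)
(-360 - J(-50, -50)) + 4538 = (-360 - (64/3 - 16/3*(-50) - ⅓*(-50)*(-50))) + 4538 = (-360 - (64/3 + 800/3 - 2500/3)) + 4538 = (-360 - 1*(-1636/3)) + 4538 = (-360 + 1636/3) + 4538 = 556/3 + 4538 = 14170/3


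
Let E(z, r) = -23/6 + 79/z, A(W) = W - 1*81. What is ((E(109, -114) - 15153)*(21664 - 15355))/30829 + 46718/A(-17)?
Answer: -168342999809/47045054 ≈ -3578.3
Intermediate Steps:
A(W) = -81 + W (A(W) = W - 81 = -81 + W)
E(z, r) = -23/6 + 79/z (E(z, r) = -23*⅙ + 79/z = -23/6 + 79/z)
((E(109, -114) - 15153)*(21664 - 15355))/30829 + 46718/A(-17) = (((-23/6 + 79/109) - 15153)*(21664 - 15355))/30829 + 46718/(-81 - 17) = (((-23/6 + 79*(1/109)) - 15153)*6309)*(1/30829) + 46718/(-98) = (((-23/6 + 79/109) - 15153)*6309)*(1/30829) + 46718*(-1/98) = ((-2033/654 - 15153)*6309)*(1/30829) - 3337/7 = -9912095/654*6309*(1/30829) - 3337/7 = -20845135785/218*1/30829 - 3337/7 = -20845135785/6720722 - 3337/7 = -168342999809/47045054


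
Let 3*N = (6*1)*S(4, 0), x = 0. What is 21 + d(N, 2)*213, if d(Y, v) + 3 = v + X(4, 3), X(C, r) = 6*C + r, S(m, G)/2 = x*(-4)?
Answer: 5559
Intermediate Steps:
S(m, G) = 0 (S(m, G) = 2*(0*(-4)) = 2*0 = 0)
N = 0 (N = ((6*1)*0)/3 = (6*0)/3 = (⅓)*0 = 0)
X(C, r) = r + 6*C
d(Y, v) = 24 + v (d(Y, v) = -3 + (v + (3 + 6*4)) = -3 + (v + (3 + 24)) = -3 + (v + 27) = -3 + (27 + v) = 24 + v)
21 + d(N, 2)*213 = 21 + (24 + 2)*213 = 21 + 26*213 = 21 + 5538 = 5559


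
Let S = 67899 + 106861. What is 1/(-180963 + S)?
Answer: -1/6203 ≈ -0.00016121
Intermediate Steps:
S = 174760
1/(-180963 + S) = 1/(-180963 + 174760) = 1/(-6203) = -1/6203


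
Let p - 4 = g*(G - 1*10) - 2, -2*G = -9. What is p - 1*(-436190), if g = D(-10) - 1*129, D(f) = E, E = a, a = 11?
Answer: 436841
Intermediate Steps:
G = 9/2 (G = -½*(-9) = 9/2 ≈ 4.5000)
E = 11
D(f) = 11
g = -118 (g = 11 - 1*129 = 11 - 129 = -118)
p = 651 (p = 4 + (-118*(9/2 - 1*10) - 2) = 4 + (-118*(9/2 - 10) - 2) = 4 + (-118*(-11/2) - 2) = 4 + (649 - 2) = 4 + 647 = 651)
p - 1*(-436190) = 651 - 1*(-436190) = 651 + 436190 = 436841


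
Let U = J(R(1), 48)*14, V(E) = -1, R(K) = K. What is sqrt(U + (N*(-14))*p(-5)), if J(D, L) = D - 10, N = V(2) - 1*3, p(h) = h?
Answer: I*sqrt(406) ≈ 20.149*I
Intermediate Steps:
N = -4 (N = -1 - 1*3 = -1 - 3 = -4)
J(D, L) = -10 + D
U = -126 (U = (-10 + 1)*14 = -9*14 = -126)
sqrt(U + (N*(-14))*p(-5)) = sqrt(-126 - 4*(-14)*(-5)) = sqrt(-126 + 56*(-5)) = sqrt(-126 - 280) = sqrt(-406) = I*sqrt(406)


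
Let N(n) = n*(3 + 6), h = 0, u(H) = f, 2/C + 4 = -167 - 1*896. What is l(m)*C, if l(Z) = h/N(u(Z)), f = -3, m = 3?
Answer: 0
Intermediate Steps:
C = -2/1067 (C = 2/(-4 + (-167 - 1*896)) = 2/(-4 + (-167 - 896)) = 2/(-4 - 1063) = 2/(-1067) = 2*(-1/1067) = -2/1067 ≈ -0.0018744)
u(H) = -3
N(n) = 9*n (N(n) = n*9 = 9*n)
l(Z) = 0 (l(Z) = 0/((9*(-3))) = 0/(-27) = 0*(-1/27) = 0)
l(m)*C = 0*(-2/1067) = 0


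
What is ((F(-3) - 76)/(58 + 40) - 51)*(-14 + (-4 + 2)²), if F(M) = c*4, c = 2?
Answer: 25330/49 ≈ 516.94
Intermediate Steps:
F(M) = 8 (F(M) = 2*4 = 8)
((F(-3) - 76)/(58 + 40) - 51)*(-14 + (-4 + 2)²) = ((8 - 76)/(58 + 40) - 51)*(-14 + (-4 + 2)²) = (-68/98 - 51)*(-14 + (-2)²) = (-68*1/98 - 51)*(-14 + 4) = (-34/49 - 51)*(-10) = -2533/49*(-10) = 25330/49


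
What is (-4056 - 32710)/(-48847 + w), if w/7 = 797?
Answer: 18383/21634 ≈ 0.84973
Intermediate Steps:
w = 5579 (w = 7*797 = 5579)
(-4056 - 32710)/(-48847 + w) = (-4056 - 32710)/(-48847 + 5579) = -36766/(-43268) = -36766*(-1/43268) = 18383/21634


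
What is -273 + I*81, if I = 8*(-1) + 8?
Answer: -273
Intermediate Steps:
I = 0 (I = -8 + 8 = 0)
-273 + I*81 = -273 + 0*81 = -273 + 0 = -273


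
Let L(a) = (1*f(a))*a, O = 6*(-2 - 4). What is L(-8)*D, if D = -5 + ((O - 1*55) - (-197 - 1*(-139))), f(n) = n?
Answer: -2432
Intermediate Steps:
O = -36 (O = 6*(-6) = -36)
L(a) = a² (L(a) = (1*a)*a = a*a = a²)
D = -38 (D = -5 + ((-36 - 1*55) - (-197 - 1*(-139))) = -5 + ((-36 - 55) - (-197 + 139)) = -5 + (-91 - 1*(-58)) = -5 + (-91 + 58) = -5 - 33 = -38)
L(-8)*D = (-8)²*(-38) = 64*(-38) = -2432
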